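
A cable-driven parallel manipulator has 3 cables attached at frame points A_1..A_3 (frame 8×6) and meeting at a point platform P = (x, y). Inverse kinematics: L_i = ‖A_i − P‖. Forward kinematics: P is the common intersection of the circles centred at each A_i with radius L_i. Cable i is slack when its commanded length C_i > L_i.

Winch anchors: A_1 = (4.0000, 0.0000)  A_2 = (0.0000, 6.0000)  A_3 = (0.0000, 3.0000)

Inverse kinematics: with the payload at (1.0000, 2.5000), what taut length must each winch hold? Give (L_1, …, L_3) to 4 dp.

(3.9051, 3.6401, 1.1180)

L_1 = √((4.0000−1.0000)² + (0.0000−2.5000)²) = 3.9051
L_2 = √((0.0000−1.0000)² + (6.0000−2.5000)²) = 3.6401
L_3 = √((0.0000−1.0000)² + (3.0000−2.5000)²) = 1.1180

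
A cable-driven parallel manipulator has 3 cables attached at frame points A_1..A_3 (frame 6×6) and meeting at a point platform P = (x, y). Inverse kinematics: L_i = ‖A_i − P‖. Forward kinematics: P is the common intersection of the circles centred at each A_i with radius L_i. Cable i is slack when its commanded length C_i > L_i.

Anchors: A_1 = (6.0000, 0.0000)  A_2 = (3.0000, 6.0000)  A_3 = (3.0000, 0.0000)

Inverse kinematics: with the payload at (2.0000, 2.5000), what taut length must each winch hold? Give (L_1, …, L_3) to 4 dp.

(4.7170, 3.6401, 2.6926)

L_1: Δ = A_1−P = (4.0000, -2.5000) → ‖Δ‖ = √22.2500 = 4.7170
L_2: Δ = A_2−P = (1.0000, 3.5000) → ‖Δ‖ = √13.2500 = 3.6401
L_3: Δ = A_3−P = (1.0000, -2.5000) → ‖Δ‖ = √7.2500 = 2.6926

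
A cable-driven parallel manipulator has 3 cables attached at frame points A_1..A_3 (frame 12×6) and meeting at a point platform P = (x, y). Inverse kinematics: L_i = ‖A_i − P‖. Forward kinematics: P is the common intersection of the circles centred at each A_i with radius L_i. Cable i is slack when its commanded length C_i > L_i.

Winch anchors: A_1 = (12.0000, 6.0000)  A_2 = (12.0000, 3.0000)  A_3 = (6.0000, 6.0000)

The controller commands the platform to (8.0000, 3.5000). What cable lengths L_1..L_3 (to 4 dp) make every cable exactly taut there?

(4.7170, 4.0311, 3.2016)

L_1: Δ = A_1−P = (4.0000, 2.5000) → ‖Δ‖ = √22.2500 = 4.7170
L_2: Δ = A_2−P = (4.0000, -0.5000) → ‖Δ‖ = √16.2500 = 4.0311
L_3: Δ = A_3−P = (-2.0000, 2.5000) → ‖Δ‖ = √10.2500 = 3.2016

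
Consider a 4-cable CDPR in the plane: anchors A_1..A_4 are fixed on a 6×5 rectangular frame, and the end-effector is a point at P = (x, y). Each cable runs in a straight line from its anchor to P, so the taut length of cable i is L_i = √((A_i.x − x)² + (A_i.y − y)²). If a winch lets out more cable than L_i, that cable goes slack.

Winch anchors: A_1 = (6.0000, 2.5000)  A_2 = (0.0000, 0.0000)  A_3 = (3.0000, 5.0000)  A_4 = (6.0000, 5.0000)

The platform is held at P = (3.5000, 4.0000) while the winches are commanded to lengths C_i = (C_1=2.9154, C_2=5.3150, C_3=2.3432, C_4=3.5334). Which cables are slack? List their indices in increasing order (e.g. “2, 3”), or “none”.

3, 4

cable 1: √((2.5000)²+(-1.5000)²)=2.9155, C_1=2.9154: taut
cable 2: √((-3.5000)²+(-4.0000)²)=5.3151, C_2=5.3150: taut
cable 3: √((-0.5000)²+(1.0000)²)=1.1180, C_3=2.3432: slack
cable 4: √((2.5000)²+(1.0000)²)=2.6926, C_4=3.5334: slack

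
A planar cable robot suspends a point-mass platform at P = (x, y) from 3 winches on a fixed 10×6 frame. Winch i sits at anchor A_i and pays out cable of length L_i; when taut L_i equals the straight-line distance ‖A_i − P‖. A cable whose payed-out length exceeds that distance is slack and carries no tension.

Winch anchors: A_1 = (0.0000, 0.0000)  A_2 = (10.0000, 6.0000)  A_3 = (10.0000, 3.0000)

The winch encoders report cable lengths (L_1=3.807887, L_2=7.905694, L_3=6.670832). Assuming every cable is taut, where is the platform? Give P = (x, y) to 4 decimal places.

circle eqns → linear via eq_j − eq_1; set c_j = A_j·A_j − L_j²
c_1 = 0.0000+0.0000−14.5000 = -14.5000
-20.0000·x − 12.0000·y = c_1−c_2 = -88.0000
-20.0000·x − 6.0000·y = c_1−c_3 = -79.0000
solve first two rows → x=3.5000, y=1.5000

(3.5000, 1.5000)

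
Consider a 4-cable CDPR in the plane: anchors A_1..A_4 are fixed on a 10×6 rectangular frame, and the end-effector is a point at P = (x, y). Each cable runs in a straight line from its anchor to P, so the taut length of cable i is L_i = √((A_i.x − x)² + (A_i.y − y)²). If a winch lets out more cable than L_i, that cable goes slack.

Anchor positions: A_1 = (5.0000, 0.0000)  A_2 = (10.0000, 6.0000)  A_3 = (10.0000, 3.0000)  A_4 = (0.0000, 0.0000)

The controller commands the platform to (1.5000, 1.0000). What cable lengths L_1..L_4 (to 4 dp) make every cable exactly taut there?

(3.6401, 9.8615, 8.7321, 1.8028)

L_1 = √((5.0000−1.5000)² + (0.0000−1.0000)²) = 3.6401
L_2 = √((10.0000−1.5000)² + (6.0000−1.0000)²) = 9.8615
L_3 = √((10.0000−1.5000)² + (3.0000−1.0000)²) = 8.7321
L_4 = √((0.0000−1.5000)² + (0.0000−1.0000)²) = 1.8028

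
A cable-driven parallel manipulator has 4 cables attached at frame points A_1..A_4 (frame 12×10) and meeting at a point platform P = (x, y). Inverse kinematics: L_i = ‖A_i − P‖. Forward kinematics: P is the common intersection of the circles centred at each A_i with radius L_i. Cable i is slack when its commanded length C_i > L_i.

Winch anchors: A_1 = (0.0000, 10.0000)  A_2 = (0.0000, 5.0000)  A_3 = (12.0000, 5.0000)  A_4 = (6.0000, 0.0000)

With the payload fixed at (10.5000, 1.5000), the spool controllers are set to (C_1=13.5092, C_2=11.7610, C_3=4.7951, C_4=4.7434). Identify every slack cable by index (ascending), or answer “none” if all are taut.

cable 1: L_1 = ‖A_1−P‖ = 13.5093;  C_1 = 13.5092 → taut
cable 2: L_2 = ‖A_2−P‖ = 11.0680;  C_2 = 11.7610 → slack
cable 3: L_3 = ‖A_3−P‖ = 3.8079;  C_3 = 4.7951 → slack
cable 4: L_4 = ‖A_4−P‖ = 4.7434;  C_4 = 4.7434 → taut

2, 3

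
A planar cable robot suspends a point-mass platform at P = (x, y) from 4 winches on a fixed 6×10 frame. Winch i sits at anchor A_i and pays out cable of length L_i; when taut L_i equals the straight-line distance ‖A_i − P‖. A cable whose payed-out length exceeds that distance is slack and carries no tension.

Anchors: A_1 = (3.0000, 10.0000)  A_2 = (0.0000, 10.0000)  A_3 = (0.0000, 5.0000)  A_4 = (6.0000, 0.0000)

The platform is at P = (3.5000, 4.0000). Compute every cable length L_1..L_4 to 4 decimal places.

(6.0208, 6.9462, 3.6401, 4.7170)

cable 1: Δx=-0.5000, Δy=6.0000; L_1 = √(Δx²+Δy²) = 6.0208
cable 2: Δx=-3.5000, Δy=6.0000; L_2 = √(Δx²+Δy²) = 6.9462
cable 3: Δx=-3.5000, Δy=1.0000; L_3 = √(Δx²+Δy²) = 3.6401
cable 4: Δx=2.5000, Δy=-4.0000; L_4 = √(Δx²+Δy²) = 4.7170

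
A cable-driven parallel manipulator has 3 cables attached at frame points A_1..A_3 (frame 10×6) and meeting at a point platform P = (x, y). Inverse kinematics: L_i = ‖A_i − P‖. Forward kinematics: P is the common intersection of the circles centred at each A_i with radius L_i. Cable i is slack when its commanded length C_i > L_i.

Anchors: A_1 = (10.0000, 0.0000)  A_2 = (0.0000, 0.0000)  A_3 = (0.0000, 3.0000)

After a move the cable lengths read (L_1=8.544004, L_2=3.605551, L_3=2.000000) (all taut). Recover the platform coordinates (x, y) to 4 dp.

each cable: (A_i−P)·(A_i−P) = L_i²; let k_i = ‖A_i‖²−L_i²
k_1 = 100.0000+0.0000−73.0000 = 27.0000
row 1: 20.0000x + 0.0000y = 40.0000  (k_2=-13.0000)
row 2: 20.0000x − 6.0000y = 22.0000  (k_3=5.0000)
Cramer on rows 1–2 → x = 2.0000, y = 3.0000

(2.0000, 3.0000)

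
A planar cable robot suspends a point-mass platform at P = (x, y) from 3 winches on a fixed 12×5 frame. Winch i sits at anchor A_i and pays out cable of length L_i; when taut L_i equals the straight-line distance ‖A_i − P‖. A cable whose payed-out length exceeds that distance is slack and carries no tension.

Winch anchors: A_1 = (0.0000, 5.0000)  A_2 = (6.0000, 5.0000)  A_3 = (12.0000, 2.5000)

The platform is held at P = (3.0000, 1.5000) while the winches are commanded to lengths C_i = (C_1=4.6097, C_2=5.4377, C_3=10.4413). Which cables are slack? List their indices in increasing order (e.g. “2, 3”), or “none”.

cable 1: L_1 = ‖A_1−P‖ = 4.6098;  C_1 = 4.6097 → taut
cable 2: L_2 = ‖A_2−P‖ = 4.6098;  C_2 = 5.4377 → slack
cable 3: L_3 = ‖A_3−P‖ = 9.0554;  C_3 = 10.4413 → slack

2, 3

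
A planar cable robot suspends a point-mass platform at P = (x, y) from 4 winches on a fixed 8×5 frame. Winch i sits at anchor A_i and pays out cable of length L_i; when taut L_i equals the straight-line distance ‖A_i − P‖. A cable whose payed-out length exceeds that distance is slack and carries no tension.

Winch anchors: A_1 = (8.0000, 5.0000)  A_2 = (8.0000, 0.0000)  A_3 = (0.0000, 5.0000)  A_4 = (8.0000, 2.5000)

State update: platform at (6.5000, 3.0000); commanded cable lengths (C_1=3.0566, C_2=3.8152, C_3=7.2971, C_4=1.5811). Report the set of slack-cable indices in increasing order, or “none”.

1, 2, 3

cable 1: √((1.5000)²+(2.0000)²)=2.5000, C_1=3.0566: slack
cable 2: √((1.5000)²+(-3.0000)²)=3.3541, C_2=3.8152: slack
cable 3: √((-6.5000)²+(2.0000)²)=6.8007, C_3=7.2971: slack
cable 4: √((1.5000)²+(-0.5000)²)=1.5811, C_4=1.5811: taut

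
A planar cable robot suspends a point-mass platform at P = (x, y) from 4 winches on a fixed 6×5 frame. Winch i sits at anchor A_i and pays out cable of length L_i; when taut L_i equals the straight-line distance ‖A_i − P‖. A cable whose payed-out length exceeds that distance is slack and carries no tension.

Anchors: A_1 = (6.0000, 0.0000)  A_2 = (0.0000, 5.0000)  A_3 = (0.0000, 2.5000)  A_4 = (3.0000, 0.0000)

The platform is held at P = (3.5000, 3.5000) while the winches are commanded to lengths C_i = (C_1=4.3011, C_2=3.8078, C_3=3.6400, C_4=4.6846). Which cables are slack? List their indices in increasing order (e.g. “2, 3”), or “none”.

cable 1: L_1 = ‖A_1−P‖ = 4.3012;  C_1 = 4.3011 → taut
cable 2: L_2 = ‖A_2−P‖ = 3.8079;  C_2 = 3.8078 → taut
cable 3: L_3 = ‖A_3−P‖ = 3.6401;  C_3 = 3.6400 → taut
cable 4: L_4 = ‖A_4−P‖ = 3.5355;  C_4 = 4.6846 → slack

4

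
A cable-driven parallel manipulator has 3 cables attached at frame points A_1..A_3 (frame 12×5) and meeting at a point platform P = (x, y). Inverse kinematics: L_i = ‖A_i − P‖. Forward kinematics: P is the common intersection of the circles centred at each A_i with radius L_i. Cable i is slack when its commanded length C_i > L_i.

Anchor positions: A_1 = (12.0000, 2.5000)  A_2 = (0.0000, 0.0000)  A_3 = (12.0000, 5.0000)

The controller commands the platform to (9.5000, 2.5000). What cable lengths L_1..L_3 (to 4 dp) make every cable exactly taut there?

(2.5000, 9.8234, 3.5355)

L_1 = √((12.0000−9.5000)² + (2.5000−2.5000)²) = 2.5000
L_2 = √((0.0000−9.5000)² + (0.0000−2.5000)²) = 9.8234
L_3 = √((12.0000−9.5000)² + (5.0000−2.5000)²) = 3.5355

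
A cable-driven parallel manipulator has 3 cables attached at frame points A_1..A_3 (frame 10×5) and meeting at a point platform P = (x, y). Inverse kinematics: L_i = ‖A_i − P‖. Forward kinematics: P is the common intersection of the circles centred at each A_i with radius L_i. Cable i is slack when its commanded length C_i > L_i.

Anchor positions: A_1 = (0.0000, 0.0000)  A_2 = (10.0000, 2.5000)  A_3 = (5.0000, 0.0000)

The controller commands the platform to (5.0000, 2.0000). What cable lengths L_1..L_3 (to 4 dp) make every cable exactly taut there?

(5.3852, 5.0249, 2.0000)

cable 1: Δx=-5.0000, Δy=-2.0000; L_1 = √(Δx²+Δy²) = 5.3852
cable 2: Δx=5.0000, Δy=0.5000; L_2 = √(Δx²+Δy²) = 5.0249
cable 3: Δx=0.0000, Δy=-2.0000; L_3 = √(Δx²+Δy²) = 2.0000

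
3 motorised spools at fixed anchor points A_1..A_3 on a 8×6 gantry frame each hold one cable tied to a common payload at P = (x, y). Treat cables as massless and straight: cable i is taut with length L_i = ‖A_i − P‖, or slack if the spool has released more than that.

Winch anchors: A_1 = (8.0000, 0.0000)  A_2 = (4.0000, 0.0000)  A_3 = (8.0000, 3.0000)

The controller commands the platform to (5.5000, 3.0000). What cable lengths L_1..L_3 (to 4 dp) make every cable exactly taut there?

L_1 = √((8.0000−5.5000)² + (0.0000−3.0000)²) = 3.9051
L_2 = √((4.0000−5.5000)² + (0.0000−3.0000)²) = 3.3541
L_3 = √((8.0000−5.5000)² + (3.0000−3.0000)²) = 2.5000

(3.9051, 3.3541, 2.5000)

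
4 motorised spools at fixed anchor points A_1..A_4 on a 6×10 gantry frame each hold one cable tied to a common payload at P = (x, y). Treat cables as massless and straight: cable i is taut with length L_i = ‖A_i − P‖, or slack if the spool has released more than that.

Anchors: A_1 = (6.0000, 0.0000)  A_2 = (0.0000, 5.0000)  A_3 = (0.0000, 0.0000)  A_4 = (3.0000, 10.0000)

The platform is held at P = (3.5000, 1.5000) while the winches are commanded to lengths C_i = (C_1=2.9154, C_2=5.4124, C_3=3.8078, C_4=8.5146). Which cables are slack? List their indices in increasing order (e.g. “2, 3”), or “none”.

2

i=1: geometric 2.9155 vs commanded 2.9154 ⇒ taut
i=2: geometric 4.9497 vs commanded 5.4124 ⇒ slack
i=3: geometric 3.8079 vs commanded 3.8078 ⇒ taut
i=4: geometric 8.5147 vs commanded 8.5146 ⇒ taut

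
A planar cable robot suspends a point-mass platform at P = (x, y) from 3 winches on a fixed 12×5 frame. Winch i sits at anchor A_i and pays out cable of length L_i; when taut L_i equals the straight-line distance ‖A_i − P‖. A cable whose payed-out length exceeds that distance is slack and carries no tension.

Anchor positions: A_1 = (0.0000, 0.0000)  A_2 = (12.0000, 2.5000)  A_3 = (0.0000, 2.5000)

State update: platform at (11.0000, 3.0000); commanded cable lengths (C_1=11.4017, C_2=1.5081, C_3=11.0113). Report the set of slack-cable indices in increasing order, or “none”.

cable 1: √((-11.0000)²+(-3.0000)²)=11.4018, C_1=11.4017: taut
cable 2: √((1.0000)²+(-0.5000)²)=1.1180, C_2=1.5081: slack
cable 3: √((-11.0000)²+(-0.5000)²)=11.0114, C_3=11.0113: taut

2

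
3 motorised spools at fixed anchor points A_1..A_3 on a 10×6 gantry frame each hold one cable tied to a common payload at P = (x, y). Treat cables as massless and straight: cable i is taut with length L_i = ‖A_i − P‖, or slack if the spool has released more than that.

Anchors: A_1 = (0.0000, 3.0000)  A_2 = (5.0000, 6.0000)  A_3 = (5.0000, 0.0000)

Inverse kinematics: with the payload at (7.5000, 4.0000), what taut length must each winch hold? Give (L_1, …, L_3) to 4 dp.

(7.5664, 3.2016, 4.7170)

L_1: Δ = A_1−P = (-7.5000, -1.0000) → ‖Δ‖ = √57.2500 = 7.5664
L_2: Δ = A_2−P = (-2.5000, 2.0000) → ‖Δ‖ = √10.2500 = 3.2016
L_3: Δ = A_3−P = (-2.5000, -4.0000) → ‖Δ‖ = √22.2500 = 4.7170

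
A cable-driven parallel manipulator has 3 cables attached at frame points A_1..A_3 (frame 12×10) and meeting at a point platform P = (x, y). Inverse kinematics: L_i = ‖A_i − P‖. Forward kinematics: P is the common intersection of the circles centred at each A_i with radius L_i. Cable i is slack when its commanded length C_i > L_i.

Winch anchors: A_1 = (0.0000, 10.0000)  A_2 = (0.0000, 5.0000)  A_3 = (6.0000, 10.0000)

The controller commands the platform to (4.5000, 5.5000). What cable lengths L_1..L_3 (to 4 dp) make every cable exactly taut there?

(6.3640, 4.5277, 4.7434)

L_1 = √((0.0000−4.5000)² + (10.0000−5.5000)²) = 6.3640
L_2 = √((0.0000−4.5000)² + (5.0000−5.5000)²) = 4.5277
L_3 = √((6.0000−4.5000)² + (10.0000−5.5000)²) = 4.7434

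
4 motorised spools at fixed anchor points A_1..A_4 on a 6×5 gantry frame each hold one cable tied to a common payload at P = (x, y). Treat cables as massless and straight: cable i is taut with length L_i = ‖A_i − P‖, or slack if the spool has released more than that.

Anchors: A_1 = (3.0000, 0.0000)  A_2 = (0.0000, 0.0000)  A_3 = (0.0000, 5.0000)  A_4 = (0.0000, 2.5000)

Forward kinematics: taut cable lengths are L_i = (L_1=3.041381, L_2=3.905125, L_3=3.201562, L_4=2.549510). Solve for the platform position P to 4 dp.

each cable: (A_i−P)·(A_i−P) = L_i²; let k_i = ‖A_i‖²−L_i²
k_1 = 9.0000+0.0000−9.2500 = -0.2500
row 1: 6.0000x + 0.0000y = 15.0000  (k_2=-15.2500)
row 2: 6.0000x − 10.0000y = -15.0000  (k_3=14.7500)
row 3: 6.0000x − 5.0000y = 0.0000  (k_4=-0.2500)
Cramer on rows 1–2 → x = 2.5000, y = 3.0000
check cable 4: ‖A_4−P‖² = 6.5000 ≈ L_4² = 6.5000 ✓

(2.5000, 3.0000)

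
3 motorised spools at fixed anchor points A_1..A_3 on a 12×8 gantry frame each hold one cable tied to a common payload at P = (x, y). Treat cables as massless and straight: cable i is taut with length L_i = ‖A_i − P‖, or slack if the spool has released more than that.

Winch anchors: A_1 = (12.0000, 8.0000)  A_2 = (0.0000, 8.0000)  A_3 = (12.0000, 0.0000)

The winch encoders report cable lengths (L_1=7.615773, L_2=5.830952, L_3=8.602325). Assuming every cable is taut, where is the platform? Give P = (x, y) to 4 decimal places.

each cable: (A_i−P)·(A_i−P) = L_i²; let q_i = ‖A_i‖²−L_i²
q_1 = 144.0000+64.0000−58.0000 = 150.0000
row 1: 24.0000x + 0.0000y = 120.0000  (q_2=30.0000)
row 2: 0.0000x + 16.0000y = 80.0000  (q_3=70.0000)
Cramer on rows 1–2 → x = 5.0000, y = 5.0000

(5.0000, 5.0000)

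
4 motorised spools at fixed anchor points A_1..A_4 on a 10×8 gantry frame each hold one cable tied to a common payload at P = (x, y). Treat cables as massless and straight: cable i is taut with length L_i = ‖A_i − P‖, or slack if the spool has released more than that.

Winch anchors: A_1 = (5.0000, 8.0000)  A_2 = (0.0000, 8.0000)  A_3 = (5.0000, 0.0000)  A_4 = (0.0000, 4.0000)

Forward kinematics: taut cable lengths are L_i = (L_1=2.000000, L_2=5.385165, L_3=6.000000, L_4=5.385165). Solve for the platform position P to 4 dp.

circle eqns → linear via eq_j − eq_1; set q_j = A_j·A_j − L_j²
q_1 = 25.0000+64.0000−4.0000 = 85.0000
10.0000·x + 0.0000·y = q_1−q_2 = 50.0000
0.0000·x + 16.0000·y = q_1−q_3 = 96.0000
10.0000·x + 8.0000·y = q_1−q_4 = 98.0000
solve first two rows → x=5.0000, y=6.0000
check cable 4: ‖A_4−P‖² = 29.0000 ≈ L_4² = 29.0000 ✓

(5.0000, 6.0000)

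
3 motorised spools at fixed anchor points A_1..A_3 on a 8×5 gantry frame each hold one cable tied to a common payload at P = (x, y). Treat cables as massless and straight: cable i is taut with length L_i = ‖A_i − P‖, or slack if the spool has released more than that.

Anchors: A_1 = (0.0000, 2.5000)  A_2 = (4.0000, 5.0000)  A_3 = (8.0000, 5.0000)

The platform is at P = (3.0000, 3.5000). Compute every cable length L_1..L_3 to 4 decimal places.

(3.1623, 1.8028, 5.2202)

cable 1: Δx=-3.0000, Δy=-1.0000; L_1 = √(Δx²+Δy²) = 3.1623
cable 2: Δx=1.0000, Δy=1.5000; L_2 = √(Δx²+Δy²) = 1.8028
cable 3: Δx=5.0000, Δy=1.5000; L_3 = √(Δx²+Δy²) = 5.2202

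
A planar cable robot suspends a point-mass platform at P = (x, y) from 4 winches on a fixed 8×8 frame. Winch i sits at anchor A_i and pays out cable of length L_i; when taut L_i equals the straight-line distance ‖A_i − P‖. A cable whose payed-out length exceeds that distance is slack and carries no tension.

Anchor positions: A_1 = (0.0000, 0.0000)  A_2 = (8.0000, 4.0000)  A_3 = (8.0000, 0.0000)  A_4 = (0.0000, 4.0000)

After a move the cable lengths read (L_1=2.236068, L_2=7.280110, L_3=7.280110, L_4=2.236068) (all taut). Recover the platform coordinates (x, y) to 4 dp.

circle eqns → linear via eq_j − eq_1; set k_j = A_j·A_j − L_j²
k_1 = 0.0000+0.0000−5.0000 = -5.0000
-16.0000·x − 8.0000·y = k_1−k_2 = -32.0000
-16.0000·x + 0.0000·y = k_1−k_3 = -16.0000
0.0000·x − 8.0000·y = k_1−k_4 = -16.0000
solve first two rows → x=1.0000, y=2.0000
check cable 4: ‖A_4−P‖² = 5.0000 ≈ L_4² = 5.0000 ✓

(1.0000, 2.0000)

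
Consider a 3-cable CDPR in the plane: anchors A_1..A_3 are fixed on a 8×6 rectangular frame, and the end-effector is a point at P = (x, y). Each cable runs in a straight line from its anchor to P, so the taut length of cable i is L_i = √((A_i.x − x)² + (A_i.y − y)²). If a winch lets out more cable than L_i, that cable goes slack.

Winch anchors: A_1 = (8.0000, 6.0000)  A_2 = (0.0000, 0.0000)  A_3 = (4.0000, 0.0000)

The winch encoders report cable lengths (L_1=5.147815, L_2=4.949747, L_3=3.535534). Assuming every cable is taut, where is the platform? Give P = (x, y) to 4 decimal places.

(3.5000, 3.5000)

expand ‖A_i−P‖²=L_i² and subtract eq 1 (c_i ≔ ‖A_i‖²−L_i²)
c_1 = 64.0000+36.0000−26.5000 = 73.5000
eq1−eq2 → [16.0000  12.0000]·P = 98.0000
eq1−eq3 → [8.0000  12.0000]·P = 70.0000
2×2 solve → P = (3.5000, 3.5000)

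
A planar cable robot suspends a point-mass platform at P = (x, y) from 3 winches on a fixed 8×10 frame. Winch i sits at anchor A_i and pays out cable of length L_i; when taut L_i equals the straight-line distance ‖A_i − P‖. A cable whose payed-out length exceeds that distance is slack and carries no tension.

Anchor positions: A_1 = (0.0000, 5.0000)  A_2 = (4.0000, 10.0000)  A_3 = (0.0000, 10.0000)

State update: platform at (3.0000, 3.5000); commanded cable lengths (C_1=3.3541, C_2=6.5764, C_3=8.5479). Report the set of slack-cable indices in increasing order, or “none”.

3

i=1: geometric 3.3541 vs commanded 3.3541 ⇒ taut
i=2: geometric 6.5765 vs commanded 6.5764 ⇒ taut
i=3: geometric 7.1589 vs commanded 8.5479 ⇒ slack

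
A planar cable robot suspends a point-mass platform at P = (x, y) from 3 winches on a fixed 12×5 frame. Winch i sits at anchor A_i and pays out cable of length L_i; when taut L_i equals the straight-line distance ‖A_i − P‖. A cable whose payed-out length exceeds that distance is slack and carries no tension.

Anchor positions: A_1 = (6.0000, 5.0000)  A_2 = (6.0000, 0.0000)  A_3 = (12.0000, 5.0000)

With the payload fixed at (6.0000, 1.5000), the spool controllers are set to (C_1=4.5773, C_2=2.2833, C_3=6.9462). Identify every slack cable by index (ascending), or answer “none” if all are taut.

1, 2

i=1: geometric 3.5000 vs commanded 4.5773 ⇒ slack
i=2: geometric 1.5000 vs commanded 2.2833 ⇒ slack
i=3: geometric 6.9462 vs commanded 6.9462 ⇒ taut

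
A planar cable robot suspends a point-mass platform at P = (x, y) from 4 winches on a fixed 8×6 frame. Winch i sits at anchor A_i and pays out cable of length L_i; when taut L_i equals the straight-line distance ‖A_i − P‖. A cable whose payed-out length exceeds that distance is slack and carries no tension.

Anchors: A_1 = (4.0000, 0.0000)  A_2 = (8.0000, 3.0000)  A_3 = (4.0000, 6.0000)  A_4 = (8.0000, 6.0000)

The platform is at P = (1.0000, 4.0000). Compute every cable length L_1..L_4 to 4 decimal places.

L_1: Δ = A_1−P = (3.0000, -4.0000) → ‖Δ‖ = √25.0000 = 5.0000
L_2: Δ = A_2−P = (7.0000, -1.0000) → ‖Δ‖ = √50.0000 = 7.0711
L_3: Δ = A_3−P = (3.0000, 2.0000) → ‖Δ‖ = √13.0000 = 3.6056
L_4: Δ = A_4−P = (7.0000, 2.0000) → ‖Δ‖ = √53.0000 = 7.2801

(5.0000, 7.0711, 3.6056, 7.2801)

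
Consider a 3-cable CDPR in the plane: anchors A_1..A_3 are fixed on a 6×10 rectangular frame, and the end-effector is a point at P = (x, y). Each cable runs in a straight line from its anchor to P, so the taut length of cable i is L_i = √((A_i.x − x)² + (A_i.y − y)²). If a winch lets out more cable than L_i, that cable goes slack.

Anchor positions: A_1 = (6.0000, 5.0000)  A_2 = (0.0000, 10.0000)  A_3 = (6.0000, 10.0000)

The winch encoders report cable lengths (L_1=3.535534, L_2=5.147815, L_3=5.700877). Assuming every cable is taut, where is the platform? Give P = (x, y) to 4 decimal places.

expand ‖A_i−P‖²=L_i² and subtract eq 1 (k_i ≔ ‖A_i‖²−L_i²)
k_1 = 36.0000+25.0000−12.5000 = 48.5000
eq1−eq2 → [12.0000  -10.0000]·P = -25.0000
eq1−eq3 → [0.0000  -10.0000]·P = -55.0000
2×2 solve → P = (2.5000, 5.5000)

(2.5000, 5.5000)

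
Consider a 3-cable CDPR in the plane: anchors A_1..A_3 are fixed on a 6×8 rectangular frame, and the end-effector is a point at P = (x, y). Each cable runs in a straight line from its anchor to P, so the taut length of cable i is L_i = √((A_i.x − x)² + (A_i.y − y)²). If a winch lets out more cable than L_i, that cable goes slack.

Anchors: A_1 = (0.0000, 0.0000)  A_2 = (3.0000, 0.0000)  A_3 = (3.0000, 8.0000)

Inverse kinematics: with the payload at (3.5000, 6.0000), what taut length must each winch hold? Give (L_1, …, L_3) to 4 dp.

cable 1: Δx=-3.5000, Δy=-6.0000; L_1 = √(Δx²+Δy²) = 6.9462
cable 2: Δx=-0.5000, Δy=-6.0000; L_2 = √(Δx²+Δy²) = 6.0208
cable 3: Δx=-0.5000, Δy=2.0000; L_3 = √(Δx²+Δy²) = 2.0616

(6.9462, 6.0208, 2.0616)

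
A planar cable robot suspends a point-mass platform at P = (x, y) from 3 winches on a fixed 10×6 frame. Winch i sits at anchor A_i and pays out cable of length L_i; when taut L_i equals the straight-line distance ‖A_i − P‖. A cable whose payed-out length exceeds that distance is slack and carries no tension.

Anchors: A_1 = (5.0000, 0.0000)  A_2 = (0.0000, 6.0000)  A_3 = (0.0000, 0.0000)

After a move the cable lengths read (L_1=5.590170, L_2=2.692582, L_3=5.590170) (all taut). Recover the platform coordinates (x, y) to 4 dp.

each cable: (A_i−P)·(A_i−P) = L_i²; let k_i = ‖A_i‖²−L_i²
k_1 = 25.0000+0.0000−31.2500 = -6.2500
row 1: 10.0000x − 12.0000y = -35.0000  (k_2=28.7500)
row 2: 10.0000x + 0.0000y = 25.0000  (k_3=-31.2500)
Cramer on rows 1–2 → x = 2.5000, y = 5.0000

(2.5000, 5.0000)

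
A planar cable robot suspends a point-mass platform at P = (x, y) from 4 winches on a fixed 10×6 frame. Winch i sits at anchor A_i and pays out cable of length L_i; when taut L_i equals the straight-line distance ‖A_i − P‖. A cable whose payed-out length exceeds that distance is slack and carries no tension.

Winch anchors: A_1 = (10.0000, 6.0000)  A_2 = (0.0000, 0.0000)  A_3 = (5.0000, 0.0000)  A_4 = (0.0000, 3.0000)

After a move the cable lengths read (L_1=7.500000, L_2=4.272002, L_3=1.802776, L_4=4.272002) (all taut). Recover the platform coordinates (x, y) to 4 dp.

expand ‖A_i−P‖²=L_i² and subtract eq 1 (k_i ≔ ‖A_i‖²−L_i²)
k_1 = 100.0000+36.0000−56.2500 = 79.7500
eq1−eq2 → [20.0000  12.0000]·P = 98.0000
eq1−eq3 → [10.0000  12.0000]·P = 58.0000
eq1−eq4 → [20.0000  6.0000]·P = 89.0000
2×2 solve → P = (4.0000, 1.5000)
check cable 4: ‖A_4−P‖² = 18.2500 ≈ L_4² = 18.2500 ✓

(4.0000, 1.5000)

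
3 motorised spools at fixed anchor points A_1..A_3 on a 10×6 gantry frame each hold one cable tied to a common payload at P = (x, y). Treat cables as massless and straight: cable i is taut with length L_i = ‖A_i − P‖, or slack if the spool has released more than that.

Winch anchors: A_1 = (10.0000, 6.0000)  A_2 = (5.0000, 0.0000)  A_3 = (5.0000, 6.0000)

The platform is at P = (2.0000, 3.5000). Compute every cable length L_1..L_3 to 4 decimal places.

(8.3815, 4.6098, 3.9051)

cable 1: Δx=8.0000, Δy=2.5000; L_1 = √(Δx²+Δy²) = 8.3815
cable 2: Δx=3.0000, Δy=-3.5000; L_2 = √(Δx²+Δy²) = 4.6098
cable 3: Δx=3.0000, Δy=2.5000; L_3 = √(Δx²+Δy²) = 3.9051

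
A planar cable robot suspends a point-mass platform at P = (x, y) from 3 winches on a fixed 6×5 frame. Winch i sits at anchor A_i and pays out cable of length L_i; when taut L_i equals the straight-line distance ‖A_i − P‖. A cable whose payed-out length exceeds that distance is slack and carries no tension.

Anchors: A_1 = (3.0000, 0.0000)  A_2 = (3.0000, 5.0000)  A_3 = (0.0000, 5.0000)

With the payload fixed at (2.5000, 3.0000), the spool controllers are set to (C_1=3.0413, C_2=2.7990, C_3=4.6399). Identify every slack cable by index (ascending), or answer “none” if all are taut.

2, 3

cable 1: √((0.5000)²+(-3.0000)²)=3.0414, C_1=3.0413: taut
cable 2: √((0.5000)²+(2.0000)²)=2.0616, C_2=2.7990: slack
cable 3: √((-2.5000)²+(2.0000)²)=3.2016, C_3=4.6399: slack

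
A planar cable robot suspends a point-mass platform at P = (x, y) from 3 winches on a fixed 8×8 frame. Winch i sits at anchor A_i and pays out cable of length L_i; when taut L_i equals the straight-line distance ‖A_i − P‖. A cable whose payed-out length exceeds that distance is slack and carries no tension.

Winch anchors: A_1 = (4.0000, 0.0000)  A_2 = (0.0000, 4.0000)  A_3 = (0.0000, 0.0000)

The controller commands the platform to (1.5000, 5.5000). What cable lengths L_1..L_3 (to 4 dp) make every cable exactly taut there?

(6.0415, 2.1213, 5.7009)

L_1: Δ = A_1−P = (2.5000, -5.5000) → ‖Δ‖ = √36.5000 = 6.0415
L_2: Δ = A_2−P = (-1.5000, -1.5000) → ‖Δ‖ = √4.5000 = 2.1213
L_3: Δ = A_3−P = (-1.5000, -5.5000) → ‖Δ‖ = √32.5000 = 5.7009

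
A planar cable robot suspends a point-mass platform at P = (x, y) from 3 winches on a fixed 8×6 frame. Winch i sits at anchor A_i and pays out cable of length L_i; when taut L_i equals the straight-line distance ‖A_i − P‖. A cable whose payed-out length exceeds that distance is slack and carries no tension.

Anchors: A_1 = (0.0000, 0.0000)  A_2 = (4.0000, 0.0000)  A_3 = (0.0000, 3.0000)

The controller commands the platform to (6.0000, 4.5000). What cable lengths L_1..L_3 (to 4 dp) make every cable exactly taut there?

(7.5000, 4.9244, 6.1847)

cable 1: Δx=-6.0000, Δy=-4.5000; L_1 = √(Δx²+Δy²) = 7.5000
cable 2: Δx=-2.0000, Δy=-4.5000; L_2 = √(Δx²+Δy²) = 4.9244
cable 3: Δx=-6.0000, Δy=-1.5000; L_3 = √(Δx²+Δy²) = 6.1847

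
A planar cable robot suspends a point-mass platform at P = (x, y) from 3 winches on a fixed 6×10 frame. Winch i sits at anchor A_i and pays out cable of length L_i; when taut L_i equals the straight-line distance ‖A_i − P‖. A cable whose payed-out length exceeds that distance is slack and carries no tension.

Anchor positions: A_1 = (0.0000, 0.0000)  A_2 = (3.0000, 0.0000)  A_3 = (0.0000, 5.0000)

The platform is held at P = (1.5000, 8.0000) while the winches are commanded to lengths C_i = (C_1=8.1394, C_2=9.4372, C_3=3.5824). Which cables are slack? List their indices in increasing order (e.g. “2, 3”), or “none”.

2, 3

i=1: geometric 8.1394 vs commanded 8.1394 ⇒ taut
i=2: geometric 8.1394 vs commanded 9.4372 ⇒ slack
i=3: geometric 3.3541 vs commanded 3.5824 ⇒ slack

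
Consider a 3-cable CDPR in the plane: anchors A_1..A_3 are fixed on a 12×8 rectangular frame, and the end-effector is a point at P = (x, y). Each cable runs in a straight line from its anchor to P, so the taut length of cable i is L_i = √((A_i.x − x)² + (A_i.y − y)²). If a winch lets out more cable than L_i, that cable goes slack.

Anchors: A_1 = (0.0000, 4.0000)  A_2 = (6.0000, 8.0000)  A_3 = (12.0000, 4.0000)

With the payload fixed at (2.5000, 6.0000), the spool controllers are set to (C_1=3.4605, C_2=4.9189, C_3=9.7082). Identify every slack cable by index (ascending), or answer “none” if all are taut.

1, 2

i=1: geometric 3.2016 vs commanded 3.4605 ⇒ slack
i=2: geometric 4.0311 vs commanded 4.9189 ⇒ slack
i=3: geometric 9.7082 vs commanded 9.7082 ⇒ taut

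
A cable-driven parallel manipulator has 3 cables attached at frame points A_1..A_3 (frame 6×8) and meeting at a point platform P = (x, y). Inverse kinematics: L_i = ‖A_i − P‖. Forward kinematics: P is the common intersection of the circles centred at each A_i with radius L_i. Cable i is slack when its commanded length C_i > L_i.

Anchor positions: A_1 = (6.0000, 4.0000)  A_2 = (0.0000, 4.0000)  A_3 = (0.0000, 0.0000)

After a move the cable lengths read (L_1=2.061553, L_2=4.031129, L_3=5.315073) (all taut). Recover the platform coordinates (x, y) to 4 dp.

(4.0000, 3.5000)

each cable: (A_i−P)·(A_i−P) = L_i²; let k_i = ‖A_i‖²−L_i²
k_1 = 36.0000+16.0000−4.2500 = 47.7500
row 1: 12.0000x + 0.0000y = 48.0000  (k_2=-0.2500)
row 2: 12.0000x + 8.0000y = 76.0000  (k_3=-28.2500)
Cramer on rows 1–2 → x = 4.0000, y = 3.5000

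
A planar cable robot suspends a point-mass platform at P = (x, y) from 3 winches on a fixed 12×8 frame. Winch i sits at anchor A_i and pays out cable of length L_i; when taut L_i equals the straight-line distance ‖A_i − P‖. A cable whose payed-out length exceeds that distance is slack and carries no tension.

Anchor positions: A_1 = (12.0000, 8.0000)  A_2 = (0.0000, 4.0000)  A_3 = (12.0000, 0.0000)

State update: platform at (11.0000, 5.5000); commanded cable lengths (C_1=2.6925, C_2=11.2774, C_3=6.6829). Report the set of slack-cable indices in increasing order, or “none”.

cable 1: L_1 = ‖A_1−P‖ = 2.6926;  C_1 = 2.6925 → taut
cable 2: L_2 = ‖A_2−P‖ = 11.1018;  C_2 = 11.2774 → slack
cable 3: L_3 = ‖A_3−P‖ = 5.5902;  C_3 = 6.6829 → slack

2, 3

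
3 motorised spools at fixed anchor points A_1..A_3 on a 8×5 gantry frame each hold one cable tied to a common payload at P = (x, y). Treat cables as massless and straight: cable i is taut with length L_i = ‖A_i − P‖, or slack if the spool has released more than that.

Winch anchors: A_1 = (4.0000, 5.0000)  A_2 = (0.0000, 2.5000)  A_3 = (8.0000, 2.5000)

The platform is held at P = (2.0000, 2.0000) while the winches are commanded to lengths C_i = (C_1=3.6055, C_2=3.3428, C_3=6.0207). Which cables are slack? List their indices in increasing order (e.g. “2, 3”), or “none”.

2

cable 1: L_1 = ‖A_1−P‖ = 3.6056;  C_1 = 3.6055 → taut
cable 2: L_2 = ‖A_2−P‖ = 2.0616;  C_2 = 3.3428 → slack
cable 3: L_3 = ‖A_3−P‖ = 6.0208;  C_3 = 6.0207 → taut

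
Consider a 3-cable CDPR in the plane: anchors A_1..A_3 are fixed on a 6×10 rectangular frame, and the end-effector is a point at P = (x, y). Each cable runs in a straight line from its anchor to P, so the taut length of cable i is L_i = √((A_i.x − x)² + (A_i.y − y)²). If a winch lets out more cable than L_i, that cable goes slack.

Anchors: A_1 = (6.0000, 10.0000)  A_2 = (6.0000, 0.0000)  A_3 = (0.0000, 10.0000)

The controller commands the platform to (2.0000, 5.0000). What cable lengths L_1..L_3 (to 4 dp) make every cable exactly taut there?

cable 1: Δx=4.0000, Δy=5.0000; L_1 = √(Δx²+Δy²) = 6.4031
cable 2: Δx=4.0000, Δy=-5.0000; L_2 = √(Δx²+Δy²) = 6.4031
cable 3: Δx=-2.0000, Δy=5.0000; L_3 = √(Δx²+Δy²) = 5.3852

(6.4031, 6.4031, 5.3852)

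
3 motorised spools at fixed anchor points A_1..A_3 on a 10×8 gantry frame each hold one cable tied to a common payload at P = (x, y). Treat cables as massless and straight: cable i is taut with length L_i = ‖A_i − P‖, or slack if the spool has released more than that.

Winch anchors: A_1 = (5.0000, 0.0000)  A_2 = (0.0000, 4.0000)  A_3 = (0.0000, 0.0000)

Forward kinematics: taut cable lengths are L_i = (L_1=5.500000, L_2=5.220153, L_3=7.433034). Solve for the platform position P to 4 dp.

each cable: (A_i−P)·(A_i−P) = L_i²; let k_i = ‖A_i‖²−L_i²
k_1 = 25.0000+0.0000−30.2500 = -5.2500
row 1: 10.0000x − 8.0000y = 6.0000  (k_2=-11.2500)
row 2: 10.0000x + 0.0000y = 50.0000  (k_3=-55.2500)
Cramer on rows 1–2 → x = 5.0000, y = 5.5000

(5.0000, 5.5000)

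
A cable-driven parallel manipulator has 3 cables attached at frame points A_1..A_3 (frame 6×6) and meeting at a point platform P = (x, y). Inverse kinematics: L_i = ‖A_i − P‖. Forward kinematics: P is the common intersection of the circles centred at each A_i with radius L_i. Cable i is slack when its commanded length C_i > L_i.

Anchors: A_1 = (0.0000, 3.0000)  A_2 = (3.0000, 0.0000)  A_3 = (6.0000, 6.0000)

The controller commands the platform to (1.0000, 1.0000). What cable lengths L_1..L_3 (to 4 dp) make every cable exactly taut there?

cable 1: Δx=-1.0000, Δy=2.0000; L_1 = √(Δx²+Δy²) = 2.2361
cable 2: Δx=2.0000, Δy=-1.0000; L_2 = √(Δx²+Δy²) = 2.2361
cable 3: Δx=5.0000, Δy=5.0000; L_3 = √(Δx²+Δy²) = 7.0711

(2.2361, 2.2361, 7.0711)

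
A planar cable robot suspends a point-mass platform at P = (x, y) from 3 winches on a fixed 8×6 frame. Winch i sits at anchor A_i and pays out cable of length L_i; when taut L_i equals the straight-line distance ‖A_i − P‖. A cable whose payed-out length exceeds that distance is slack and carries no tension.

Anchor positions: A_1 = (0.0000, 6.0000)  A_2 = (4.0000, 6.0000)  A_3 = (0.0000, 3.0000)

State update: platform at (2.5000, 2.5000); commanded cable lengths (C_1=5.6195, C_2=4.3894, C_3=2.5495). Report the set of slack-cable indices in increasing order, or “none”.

cable 1: √((-2.5000)²+(3.5000)²)=4.3012, C_1=5.6195: slack
cable 2: √((1.5000)²+(3.5000)²)=3.8079, C_2=4.3894: slack
cable 3: √((-2.5000)²+(0.5000)²)=2.5495, C_3=2.5495: taut

1, 2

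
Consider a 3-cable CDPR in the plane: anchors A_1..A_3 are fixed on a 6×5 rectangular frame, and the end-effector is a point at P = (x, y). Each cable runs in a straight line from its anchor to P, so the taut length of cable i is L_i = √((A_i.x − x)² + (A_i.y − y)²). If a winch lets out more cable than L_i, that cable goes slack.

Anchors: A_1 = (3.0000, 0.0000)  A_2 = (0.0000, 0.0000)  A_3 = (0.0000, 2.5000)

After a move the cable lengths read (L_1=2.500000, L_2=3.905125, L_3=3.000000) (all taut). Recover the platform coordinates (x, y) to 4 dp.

(3.0000, 2.5000)

each cable: (A_i−P)·(A_i−P) = L_i²; let c_i = ‖A_i‖²−L_i²
c_1 = 9.0000+0.0000−6.2500 = 2.7500
row 1: 6.0000x + 0.0000y = 18.0000  (c_2=-15.2500)
row 2: 6.0000x − 5.0000y = 5.5000  (c_3=-2.7500)
Cramer on rows 1–2 → x = 3.0000, y = 2.5000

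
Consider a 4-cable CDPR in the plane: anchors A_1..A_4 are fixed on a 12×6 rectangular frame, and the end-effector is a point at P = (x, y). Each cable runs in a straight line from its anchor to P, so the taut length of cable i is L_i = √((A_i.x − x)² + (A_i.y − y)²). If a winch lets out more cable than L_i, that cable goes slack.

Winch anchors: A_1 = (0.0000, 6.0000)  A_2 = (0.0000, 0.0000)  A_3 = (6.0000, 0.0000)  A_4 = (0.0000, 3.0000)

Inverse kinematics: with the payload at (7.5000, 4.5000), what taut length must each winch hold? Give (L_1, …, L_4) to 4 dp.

(7.6485, 8.7464, 4.7434, 7.6485)

L_1 = √((0.0000−7.5000)² + (6.0000−4.5000)²) = 7.6485
L_2 = √((0.0000−7.5000)² + (0.0000−4.5000)²) = 8.7464
L_3 = √((6.0000−7.5000)² + (0.0000−4.5000)²) = 4.7434
L_4 = √((0.0000−7.5000)² + (3.0000−4.5000)²) = 7.6485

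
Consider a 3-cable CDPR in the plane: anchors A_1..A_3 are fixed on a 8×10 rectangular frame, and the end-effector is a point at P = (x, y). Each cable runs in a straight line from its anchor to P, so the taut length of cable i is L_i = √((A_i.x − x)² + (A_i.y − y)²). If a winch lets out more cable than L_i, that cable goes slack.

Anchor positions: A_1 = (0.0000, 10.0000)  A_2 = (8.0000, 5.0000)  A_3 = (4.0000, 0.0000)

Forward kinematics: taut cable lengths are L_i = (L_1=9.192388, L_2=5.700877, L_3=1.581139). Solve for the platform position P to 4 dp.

each cable: (A_i−P)·(A_i−P) = L_i²; let k_i = ‖A_i‖²−L_i²
k_1 = 0.0000+100.0000−84.5000 = 15.5000
row 1: -16.0000x + 10.0000y = -41.0000  (k_2=56.5000)
row 2: -8.0000x + 20.0000y = 2.0000  (k_3=13.5000)
Cramer on rows 1–2 → x = 3.5000, y = 1.5000

(3.5000, 1.5000)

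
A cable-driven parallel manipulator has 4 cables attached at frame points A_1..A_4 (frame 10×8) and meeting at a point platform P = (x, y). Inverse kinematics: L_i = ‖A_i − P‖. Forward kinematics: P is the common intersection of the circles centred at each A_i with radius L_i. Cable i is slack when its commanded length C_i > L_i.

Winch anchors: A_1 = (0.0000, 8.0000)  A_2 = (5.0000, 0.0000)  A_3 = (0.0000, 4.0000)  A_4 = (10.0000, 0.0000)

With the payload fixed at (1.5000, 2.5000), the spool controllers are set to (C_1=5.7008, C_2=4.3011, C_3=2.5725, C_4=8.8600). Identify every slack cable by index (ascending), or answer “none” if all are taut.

3

cable 1: √((-1.5000)²+(5.5000)²)=5.7009, C_1=5.7008: taut
cable 2: √((3.5000)²+(-2.5000)²)=4.3012, C_2=4.3011: taut
cable 3: √((-1.5000)²+(1.5000)²)=2.1213, C_3=2.5725: slack
cable 4: √((8.5000)²+(-2.5000)²)=8.8600, C_4=8.8600: taut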